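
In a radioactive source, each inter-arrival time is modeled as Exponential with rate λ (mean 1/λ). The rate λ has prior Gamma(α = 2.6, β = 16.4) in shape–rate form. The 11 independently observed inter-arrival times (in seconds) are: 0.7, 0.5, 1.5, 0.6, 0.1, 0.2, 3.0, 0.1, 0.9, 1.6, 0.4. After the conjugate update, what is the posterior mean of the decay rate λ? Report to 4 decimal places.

0.5231

With a Gamma(shape α, rate β) prior on the exponential rate λ, the posterior after n observations with total T = Σxᵢ is Gamma(α+n, β+T).
Sum of observations T = 9.6 seconds; n = 11.
Posterior: Gamma(2.6+11, 16.4+9.6) = Gamma(13.6, 26.0).
Posterior mean of λ = α/β = 13.6/26.0 = 0.5231.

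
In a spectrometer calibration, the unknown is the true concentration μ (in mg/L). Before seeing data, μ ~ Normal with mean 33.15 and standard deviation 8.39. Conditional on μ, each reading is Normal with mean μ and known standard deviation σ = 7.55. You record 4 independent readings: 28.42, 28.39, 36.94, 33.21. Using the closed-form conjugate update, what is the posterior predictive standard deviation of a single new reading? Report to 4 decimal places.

8.2978

For Normal data with known variance σ², a Normal(μ₀, σ₀²) prior on μ is conjugate. Posterior precision = 1/σ₀² + n/σ²; posterior mean is the precision-weighted average of μ₀ and x̄.
σ₀² = 8.39² = 70.3921, σ² = 7.55² = 57.0025; σ² + n·σ₀² = 57.0025 + 4·70.3921 = 338.5709.
Posterior precision = 1/σ₀² + n/σ² = 1/70.3921 + 4/57.0025 = (σ² + n·σ₀²)/(σ₀²σ²) = 338.5709/(70.3921·57.0025); posterior variance σₙ² = σ₀²σ²/(σ² + n·σ₀²) = 70.3921·57.0025/338.5709 = 11.851360.
Predictive variance for one new observation = σₙ² + σ² = 70.3921·57.0025/338.5709 + 57.0025 = σ²·(σ₀² + 338.5709)/338.5709 = 57.0025·408.963/338.5709 = 68.853860; SD = √(57.0025·408.963/338.5709) = 8.2978.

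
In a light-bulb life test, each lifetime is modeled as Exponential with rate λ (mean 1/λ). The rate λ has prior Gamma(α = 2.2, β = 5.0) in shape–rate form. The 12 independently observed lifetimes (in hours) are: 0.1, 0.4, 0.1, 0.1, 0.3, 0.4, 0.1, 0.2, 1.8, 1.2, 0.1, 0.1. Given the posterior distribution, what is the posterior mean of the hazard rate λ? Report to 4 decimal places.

With a Gamma(shape α, rate β) prior on the exponential rate λ, the posterior after n observations with total T = Σxᵢ is Gamma(α+n, β+T).
Sum of observations T = 4.9 hours; n = 12.
Posterior: Gamma(2.2+12, 5.0+4.9) = Gamma(14.2, 9.9).
Posterior mean of λ = α/β = 14.2/9.9 = 1.4343.

1.4343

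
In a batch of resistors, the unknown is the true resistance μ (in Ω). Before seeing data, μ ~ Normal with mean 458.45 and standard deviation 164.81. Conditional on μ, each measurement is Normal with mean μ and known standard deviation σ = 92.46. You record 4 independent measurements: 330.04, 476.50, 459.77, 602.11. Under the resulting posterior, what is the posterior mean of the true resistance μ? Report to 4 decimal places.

For Normal data with known variance σ², a Normal(μ₀, σ₀²) prior on μ is conjugate. Posterior precision = 1/σ₀² + n/σ²; posterior mean is the precision-weighted average of μ₀ and x̄.
Σxᵢ = 330.04 + 476.50 + 459.77 + 602.11 = 1868.42, so n·x̄ = 1868.42.
σ₀² = 164.81² = 27162.3361, σ² = 92.46² = 8548.8516; σ² + n·σ₀² = 8548.8516 + 4·27162.3361 = 117198.196.
Posterior mean = (μ₀/σ₀² + n·x̄/σ²)/(1/σ₀² + n/σ²) = (σ²·μ₀ + σ₀²·n·x̄)/(σ² + n·σ₀²) = (8548.8516·458.45 + 27162.3361·1868.42)/117198.196 = 54669873.031982/117198.196 = 466.4737.

466.4737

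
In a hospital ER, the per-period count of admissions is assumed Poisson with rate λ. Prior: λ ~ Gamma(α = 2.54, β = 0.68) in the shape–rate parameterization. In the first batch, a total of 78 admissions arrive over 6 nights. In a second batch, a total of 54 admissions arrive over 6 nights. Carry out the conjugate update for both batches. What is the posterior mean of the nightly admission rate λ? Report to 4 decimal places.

With a Gamma(shape α, rate β) prior, the Poisson likelihood is conjugate: the posterior is Gamma(α + ΣXᵢ, β + n).
After batch 1: Gamma(α+S, β+n) = Gamma(2.54+78, 0.68+6) = Gamma(80.54, 6.68).
After batch 2: Gamma(α+S, β+n) = Gamma(80.54+54, 6.68+6) = Gamma(134.54, 12.68).
Posterior mean = α/β = 134.54/12.68 = 10.6104.

10.6104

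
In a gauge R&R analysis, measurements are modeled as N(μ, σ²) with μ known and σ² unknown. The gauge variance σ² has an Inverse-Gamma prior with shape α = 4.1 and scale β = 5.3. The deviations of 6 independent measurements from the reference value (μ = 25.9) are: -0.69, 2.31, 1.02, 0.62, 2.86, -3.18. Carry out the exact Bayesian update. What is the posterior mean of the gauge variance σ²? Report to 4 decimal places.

With known mean μ and an Inverse-Gamma(α, β) prior on σ², the Normal likelihood is conjugate: posterior is Inv-Gamma(α + n/2, β + Σ(xᵢ−μ)²/2).
Σ(xᵢ−μ)² = (-0.69)² + (2.31)² + (1.02)² + (0.62)² + (2.86)² + (-3.18)² = 25.5290.
Posterior: Inv-Gamma(4.1 + 6/2, 5.3 + 25.5290/2) = Inv-Gamma(7.10, 18.06450).
E[σ²|data] = β/(α−1) = 18.06450/6.10 = 2.9614.

2.9614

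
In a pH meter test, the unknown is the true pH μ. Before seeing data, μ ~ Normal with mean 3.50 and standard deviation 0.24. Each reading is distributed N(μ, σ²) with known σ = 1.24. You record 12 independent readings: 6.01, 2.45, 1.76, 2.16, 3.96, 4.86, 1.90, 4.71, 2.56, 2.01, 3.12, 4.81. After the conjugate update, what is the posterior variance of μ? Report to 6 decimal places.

0.039737

For Normal data with known variance σ², a Normal(μ₀, σ₀²) prior on μ is conjugate. Posterior precision = 1/σ₀² + n/σ²; posterior mean is the precision-weighted average of μ₀ and x̄.
σ₀² = 0.24² = 0.0576, σ² = 1.24² = 1.5376; σ² + n·σ₀² = 1.5376 + 12·0.0576 = 2.2288.
Posterior precision = 1/σ₀² + n/σ² = 1/0.0576 + 12/1.5376 = (σ² + n·σ₀²)/(σ₀²σ²) = 2.2288/(0.0576·1.5376); posterior variance σₙ² = σ₀²σ²/(σ² + n·σ₀²) = 0.0576·1.5376/2.2288 = 0.039737.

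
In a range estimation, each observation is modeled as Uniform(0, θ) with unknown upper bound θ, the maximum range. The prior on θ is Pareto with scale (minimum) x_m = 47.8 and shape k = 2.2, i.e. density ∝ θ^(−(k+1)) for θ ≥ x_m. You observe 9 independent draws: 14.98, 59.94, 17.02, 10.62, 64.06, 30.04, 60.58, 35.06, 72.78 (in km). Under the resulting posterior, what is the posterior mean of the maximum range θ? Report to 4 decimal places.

79.9153

A Pareto(scale x_m, shape k) prior on the upper bound θ of Uniform(0, θ) is conjugate: posterior is Pareto(max(x_m, max xᵢ), k + n).
Sample maximum = 72.78; prior scale x_m = 47.8 → posterior scale = max = 72.78.
Posterior shape = 2.2 + 9 = 11.2.
E[θ|data] = k·x_m/(k−1) = 11.2·72.78/10.2 = 79.9153.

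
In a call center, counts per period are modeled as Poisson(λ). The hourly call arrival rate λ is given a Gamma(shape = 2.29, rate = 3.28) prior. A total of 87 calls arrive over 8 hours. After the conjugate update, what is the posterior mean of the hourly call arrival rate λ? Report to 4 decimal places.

7.9158

With a Gamma(shape α, rate β) prior, the Poisson likelihood is conjugate: the posterior is Gamma(α + ΣXᵢ, β + n).
Posterior: Gamma(α+S, β+n) = Gamma(2.29+87, 3.28+8) = Gamma(89.29, 11.28).
Posterior mean = α/β = 89.29/11.28 = 7.9158.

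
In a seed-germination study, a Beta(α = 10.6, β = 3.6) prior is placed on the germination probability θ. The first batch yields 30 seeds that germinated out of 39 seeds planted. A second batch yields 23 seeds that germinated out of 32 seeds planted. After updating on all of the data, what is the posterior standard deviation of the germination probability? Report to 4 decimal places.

0.0469

The Beta prior is conjugate to a Binomial/Bernoulli likelihood; the update adds successes to α and failures to β.
After batch 1: Beta(10.6+30, 3.6+9) = Beta(40.6, 12.6).
After batch 2: Beta(40.6+23, 12.6+9) = Beta(63.6, 21.6).
Var = αβ/((α+β)²(α+β+1)) = 63.6·21.6/(85.2²·86.2) = 0.00219545; SD = √0.00219545 = 0.0469.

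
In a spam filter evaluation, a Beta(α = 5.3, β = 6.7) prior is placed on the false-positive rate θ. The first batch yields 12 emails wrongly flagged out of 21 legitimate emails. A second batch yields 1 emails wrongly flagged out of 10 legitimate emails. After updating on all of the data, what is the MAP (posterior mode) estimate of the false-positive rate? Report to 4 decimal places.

0.4220

The Beta prior is conjugate to a Binomial/Bernoulli likelihood; the update adds successes to α and failures to β.
After batch 1: Beta(5.3+12, 6.7+9) = Beta(17.3, 15.7).
After batch 2: Beta(17.3+1, 15.7+9) = Beta(18.3, 24.7).
Mode of Beta(a,b) for a,b>1 is (a−1)/(a+b−2) = 17.3/41.0 = 0.4220.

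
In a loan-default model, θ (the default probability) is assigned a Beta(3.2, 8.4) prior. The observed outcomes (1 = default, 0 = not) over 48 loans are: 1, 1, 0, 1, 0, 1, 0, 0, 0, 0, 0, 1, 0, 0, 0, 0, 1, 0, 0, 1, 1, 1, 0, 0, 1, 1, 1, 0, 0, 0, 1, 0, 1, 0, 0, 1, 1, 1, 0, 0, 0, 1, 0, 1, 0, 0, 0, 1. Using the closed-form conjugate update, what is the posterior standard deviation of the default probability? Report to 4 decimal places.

The Beta prior is conjugate to a Binomial/Bernoulli likelihood; the update adds successes to α and failures to β.
Posterior: Beta(α+k, β+n−k) = Beta(3.2+20, 8.4+28) = Beta(23.2, 36.4).
Var = αβ/((α+β)²(α+β+1)) = 23.2·36.4/(59.6²·60.6) = 0.00392305; SD = √0.00392305 = 0.0626.

0.0626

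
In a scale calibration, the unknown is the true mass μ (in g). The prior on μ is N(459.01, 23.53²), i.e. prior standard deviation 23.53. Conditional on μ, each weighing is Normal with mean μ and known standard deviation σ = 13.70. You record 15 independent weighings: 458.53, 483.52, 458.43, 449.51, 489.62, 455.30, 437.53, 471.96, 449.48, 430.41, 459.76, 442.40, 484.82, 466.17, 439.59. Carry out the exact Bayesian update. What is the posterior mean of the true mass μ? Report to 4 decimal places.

For Normal data with known variance σ², a Normal(μ₀, σ₀²) prior on μ is conjugate. Posterior precision = 1/σ₀² + n/σ²; posterior mean is the precision-weighted average of μ₀ and x̄.
Σxᵢ = 458.53 + 483.52 + 458.43 + 449.51 + 489.62 + 455.30 + 437.53 + 471.96 + 449.48 + 430.41 + 459.76 + 442.40 + 484.82 + 466.17 + 439.59 = 6877.03, so n·x̄ = 6877.03.
σ₀² = 23.53² = 553.6609, σ² = 13.70² = 187.69; σ² + n·σ₀² = 187.69 + 15·553.6609 = 8492.6035.
Posterior mean = (μ₀/σ₀² + n·x̄/σ²)/(1/σ₀² + n/σ²) = (σ²·μ₀ + σ₀²·n·x̄)/(σ² + n·σ₀²) = (187.69·459.01 + 553.6609·6877.03)/8492.6035 = 3893694.206027/8492.6035 = 458.4806.

458.4806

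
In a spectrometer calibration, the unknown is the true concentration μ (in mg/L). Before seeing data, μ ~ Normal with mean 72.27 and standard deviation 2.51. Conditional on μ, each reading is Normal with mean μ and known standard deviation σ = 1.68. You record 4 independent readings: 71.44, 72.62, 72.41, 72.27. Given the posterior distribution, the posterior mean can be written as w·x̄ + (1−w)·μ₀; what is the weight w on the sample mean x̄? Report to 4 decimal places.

0.8993

For Normal data with known variance σ², a Normal(μ₀, σ₀²) prior on μ is conjugate. Posterior precision = 1/σ₀² + n/σ²; posterior mean is the precision-weighted average of μ₀ and x̄.
σ₀² = 2.51² = 6.3001, σ² = 1.68² = 2.8224. Prior precision 1/σ₀² = 1/6.3001; data precision n/σ² = 4/2.8224.
w = (n/σ²)/(1/σ₀² + n/σ²) = n·σ₀²/(σ² + n·σ₀²) = 4·6.3001/(2.8224 + 4·6.3001) = 25.2004/28.0228 = 0.8993.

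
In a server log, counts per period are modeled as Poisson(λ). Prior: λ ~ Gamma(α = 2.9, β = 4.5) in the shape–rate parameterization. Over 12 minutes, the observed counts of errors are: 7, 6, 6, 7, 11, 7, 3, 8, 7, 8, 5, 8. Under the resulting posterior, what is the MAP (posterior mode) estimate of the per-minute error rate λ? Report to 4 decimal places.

With a Gamma(shape α, rate β) prior, the Poisson likelihood is conjugate: the posterior is Gamma(α + ΣXᵢ, β + n).
Sum of counts S = 83 over n = 12 minutes.
Posterior: Gamma(α+S, β+n) = Gamma(2.9+83, 4.5+12) = Gamma(85.9, 16.5).
Mode of Gamma(α,β) for α≥1 is (α−1)/β = 84.9/16.5 = 5.1455.

5.1455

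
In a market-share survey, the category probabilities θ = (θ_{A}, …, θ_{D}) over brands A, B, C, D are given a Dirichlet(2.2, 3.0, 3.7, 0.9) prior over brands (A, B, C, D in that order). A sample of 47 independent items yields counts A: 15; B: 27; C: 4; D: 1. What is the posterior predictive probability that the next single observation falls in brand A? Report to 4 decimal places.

0.3028

The Dirichlet prior is conjugate to the Multinomial likelihood: each posterior αⱼ = prior αⱼ + observed count nⱼ.
Posterior concentration: (17.2, 30.0, 7.7, 1.9), total = 56.8.
P(next = A | data) = α_{A}/Σα = 0.3028.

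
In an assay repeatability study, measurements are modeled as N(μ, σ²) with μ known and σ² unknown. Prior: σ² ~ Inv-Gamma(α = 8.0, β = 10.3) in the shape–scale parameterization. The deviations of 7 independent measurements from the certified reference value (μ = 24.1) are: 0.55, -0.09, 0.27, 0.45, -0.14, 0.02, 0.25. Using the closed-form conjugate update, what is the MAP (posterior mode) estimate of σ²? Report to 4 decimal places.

0.8507

With known mean μ and an Inverse-Gamma(α, β) prior on σ², the Normal likelihood is conjugate: posterior is Inv-Gamma(α + n/2, β + Σ(xᵢ−μ)²/2).
Σ(xᵢ−μ)² = (0.55)² + (-0.09)² + (0.27)² + (0.45)² + (-0.14)² + (0.02)² + (0.25)² = 0.6685.
Posterior: Inv-Gamma(8.0 + 7/2, 10.3 + 0.6685/2) = Inv-Gamma(11.50, 10.63425).
Mode = β/(α+1) = 10.63425/12.50 = 0.8507.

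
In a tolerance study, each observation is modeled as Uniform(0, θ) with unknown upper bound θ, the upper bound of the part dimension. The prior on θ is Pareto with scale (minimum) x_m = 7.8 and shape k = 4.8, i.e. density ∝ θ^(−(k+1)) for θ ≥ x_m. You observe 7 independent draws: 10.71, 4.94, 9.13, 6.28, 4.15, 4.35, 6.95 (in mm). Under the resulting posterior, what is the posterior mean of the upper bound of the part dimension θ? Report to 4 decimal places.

A Pareto(scale x_m, shape k) prior on the upper bound θ of Uniform(0, θ) is conjugate: posterior is Pareto(max(x_m, max xᵢ), k + n).
Sample maximum = 10.71; prior scale x_m = 7.8 → posterior scale = max = 10.71.
Posterior shape = 4.8 + 7 = 11.8.
E[θ|data] = k·x_m/(k−1) = 11.8·10.71/10.8 = 11.7017.

11.7017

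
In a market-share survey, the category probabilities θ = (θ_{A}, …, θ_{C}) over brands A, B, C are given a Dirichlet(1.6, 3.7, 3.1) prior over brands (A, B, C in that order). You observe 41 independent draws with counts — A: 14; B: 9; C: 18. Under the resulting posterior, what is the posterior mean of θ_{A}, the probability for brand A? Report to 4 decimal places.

0.3158

The Dirichlet prior is conjugate to the Multinomial likelihood: each posterior αⱼ = prior αⱼ + observed count nⱼ.
Posterior concentration: (15.6, 12.7, 21.1), total = 49.4.
E[θ_{A}|data] = α_{A}/Σα = 15.6/49.4 = 0.3158.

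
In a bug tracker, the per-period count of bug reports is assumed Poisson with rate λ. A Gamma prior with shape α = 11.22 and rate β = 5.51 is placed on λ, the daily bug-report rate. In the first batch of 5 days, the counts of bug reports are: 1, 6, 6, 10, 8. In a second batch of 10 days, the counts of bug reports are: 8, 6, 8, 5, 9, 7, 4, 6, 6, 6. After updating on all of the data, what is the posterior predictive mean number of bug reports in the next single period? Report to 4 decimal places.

5.2277

With a Gamma(shape α, rate β) prior, the Poisson likelihood is conjugate: the posterior is Gamma(α + ΣXᵢ, β + n).
Batch 1: sum of counts S = 31 over n = 5 days.
After batch 1: Gamma(α+S, β+n) = Gamma(11.22+31, 5.51+5) = Gamma(42.22, 10.51).
Batch 2: sum of counts S = 65 over n = 10 days.
After batch 2: Gamma(α+S, β+n) = Gamma(42.22+65, 10.51+10) = Gamma(107.22, 20.51).
The predictive distribution for one future period is NegBinom with mean α/β = 5.2277.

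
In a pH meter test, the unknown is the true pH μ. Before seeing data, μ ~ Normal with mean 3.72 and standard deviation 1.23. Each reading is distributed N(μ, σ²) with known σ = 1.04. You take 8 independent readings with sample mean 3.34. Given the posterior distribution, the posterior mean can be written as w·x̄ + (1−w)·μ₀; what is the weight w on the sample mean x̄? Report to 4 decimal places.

For Normal data with known variance σ², a Normal(μ₀, σ₀²) prior on μ is conjugate. Posterior precision = 1/σ₀² + n/σ²; posterior mean is the precision-weighted average of μ₀ and x̄.
σ₀² = 1.23² = 1.5129, σ² = 1.04² = 1.0816. Prior precision 1/σ₀² = 1/1.5129; data precision n/σ² = 8/1.0816.
w = (n/σ²)/(1/σ₀² + n/σ²) = n·σ₀²/(σ² + n·σ₀²) = 8·1.5129/(1.0816 + 8·1.5129) = 12.1032/13.1848 = 0.9180.

0.9180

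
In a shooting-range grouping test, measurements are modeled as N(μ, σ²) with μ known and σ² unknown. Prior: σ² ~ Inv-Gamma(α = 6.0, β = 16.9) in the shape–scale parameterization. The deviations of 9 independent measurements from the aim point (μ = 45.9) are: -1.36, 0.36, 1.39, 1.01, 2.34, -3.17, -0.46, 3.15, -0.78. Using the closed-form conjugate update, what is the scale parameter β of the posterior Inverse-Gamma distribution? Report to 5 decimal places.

With known mean μ and an Inverse-Gamma(α, β) prior on σ², the Normal likelihood is conjugate: posterior is Inv-Gamma(α + n/2, β + Σ(xᵢ−μ)²/2).
Σ(xᵢ−μ)² = (-1.36)² + (0.36)² + (1.39)² + (1.01)² + (2.34)² + (-3.17)² + (-0.46)² + (3.15)² + (-0.78)² = 31.1984.
Posterior: Inv-Gamma(6.0 + 9/2, 16.9 + 31.1984/2) = Inv-Gamma(10.50, 32.49920).
Posterior β = 32.49920.

32.49920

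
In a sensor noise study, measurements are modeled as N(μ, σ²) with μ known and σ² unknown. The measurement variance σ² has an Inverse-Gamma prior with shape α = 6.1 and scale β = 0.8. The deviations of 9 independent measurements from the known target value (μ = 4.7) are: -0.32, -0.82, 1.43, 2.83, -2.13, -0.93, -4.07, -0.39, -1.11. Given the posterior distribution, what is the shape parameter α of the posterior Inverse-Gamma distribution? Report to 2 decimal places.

10.60

With known mean μ and an Inverse-Gamma(α, β) prior on σ², the Normal likelihood is conjugate: posterior is Inv-Gamma(α + n/2, β + Σ(xᵢ−μ)²/2).
Σ(xᵢ−μ)² = (-0.32)² + (-0.82)² + (1.43)² + (2.83)² + (-2.13)² + (-0.93)² + (-4.07)² + (-0.39)² + (-1.11)² = 34.1795.
Posterior: Inv-Gamma(6.1 + 9/2, 0.8 + 34.1795/2) = Inv-Gamma(10.60, 17.88975).
Posterior α = 10.60.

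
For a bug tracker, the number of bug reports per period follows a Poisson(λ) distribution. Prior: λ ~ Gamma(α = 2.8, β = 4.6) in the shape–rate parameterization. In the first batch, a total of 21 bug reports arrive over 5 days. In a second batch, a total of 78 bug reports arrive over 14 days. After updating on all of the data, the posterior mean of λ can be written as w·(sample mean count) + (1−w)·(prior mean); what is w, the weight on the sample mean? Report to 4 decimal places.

With a Gamma(shape α, rate β) prior, the Poisson likelihood is conjugate: the posterior is Gamma(α + ΣXᵢ, β + n).
Total number of days: n = 5 + 14 = 19.
Posterior mean = (α₀+S)/(β₀+n) = [n/(β₀+n)]·(S/n) + [β₀/(β₀+n)]·(α₀/β₀), so only n and β₀ enter the weight.
Weight on data w = n/(β₀+n) = 19/(4.6+19) = 19/23.6 = 0.8051.

0.8051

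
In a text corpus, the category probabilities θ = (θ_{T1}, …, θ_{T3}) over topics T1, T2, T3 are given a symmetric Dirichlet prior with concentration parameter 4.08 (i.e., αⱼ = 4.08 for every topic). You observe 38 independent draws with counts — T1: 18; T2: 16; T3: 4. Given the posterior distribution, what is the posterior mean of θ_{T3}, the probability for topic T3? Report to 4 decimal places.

The Dirichlet prior is conjugate to the Multinomial likelihood: each posterior αⱼ = prior αⱼ + observed count nⱼ.
Posterior concentration: (22.08, 20.08, 8.08), total = 50.24.
E[θ_{T3}|data] = α_{T3}/Σα = 8.08/50.24 = 0.1608.

0.1608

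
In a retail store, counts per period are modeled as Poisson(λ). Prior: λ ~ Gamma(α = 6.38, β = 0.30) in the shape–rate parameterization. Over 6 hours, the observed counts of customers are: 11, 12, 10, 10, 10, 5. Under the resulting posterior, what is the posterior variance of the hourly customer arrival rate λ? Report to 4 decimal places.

With a Gamma(shape α, rate β) prior, the Poisson likelihood is conjugate: the posterior is Gamma(α + ΣXᵢ, β + n).
Sum of counts S = 58 over n = 6 hours.
Posterior: Gamma(α+S, β+n) = Gamma(6.38+58, 0.30+6) = Gamma(64.38, 6.30).
Var = α/β² = 64.38/6.30² = 1.6221.

1.6221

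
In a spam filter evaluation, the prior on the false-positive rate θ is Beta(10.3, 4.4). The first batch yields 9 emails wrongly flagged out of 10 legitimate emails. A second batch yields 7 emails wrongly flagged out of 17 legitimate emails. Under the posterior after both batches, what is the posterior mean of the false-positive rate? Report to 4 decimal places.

0.6307

The Beta prior is conjugate to a Binomial/Bernoulli likelihood; the update adds successes to α and failures to β.
After batch 1: Beta(10.3+9, 4.4+1) = Beta(19.3, 5.4).
After batch 2: Beta(19.3+7, 5.4+10) = Beta(26.3, 15.4).
Posterior mean = α/(α+β) = 26.3/41.7 = 0.6307.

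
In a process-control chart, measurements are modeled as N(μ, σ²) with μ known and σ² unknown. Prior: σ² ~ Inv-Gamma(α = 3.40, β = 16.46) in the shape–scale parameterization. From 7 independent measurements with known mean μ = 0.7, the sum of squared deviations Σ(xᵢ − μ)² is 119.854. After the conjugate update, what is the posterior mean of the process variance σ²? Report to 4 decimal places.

With known mean μ and an Inverse-Gamma(α, β) prior on σ², the Normal likelihood is conjugate: posterior is Inv-Gamma(α + n/2, β + Σ(xᵢ−μ)²/2).
Posterior: Inv-Gamma(3.40 + 7/2, 16.46 + 119.854/2) = Inv-Gamma(6.90, 76.3870).
E[σ²|data] = β/(α−1) = 76.3870/5.90 = 12.9469.

12.9469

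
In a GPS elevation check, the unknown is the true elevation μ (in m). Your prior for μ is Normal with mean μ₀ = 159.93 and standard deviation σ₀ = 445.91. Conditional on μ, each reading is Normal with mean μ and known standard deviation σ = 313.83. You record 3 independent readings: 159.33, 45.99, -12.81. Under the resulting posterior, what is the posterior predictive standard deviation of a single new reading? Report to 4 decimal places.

355.9026

For Normal data with known variance σ², a Normal(μ₀, σ₀²) prior on μ is conjugate. Posterior precision = 1/σ₀² + n/σ²; posterior mean is the precision-weighted average of μ₀ and x̄.
σ₀² = 445.91² = 198835.7281, σ² = 313.83² = 98489.2689; σ² + n·σ₀² = 98489.2689 + 3·198835.7281 = 694996.4532.
Posterior precision = 1/σ₀² + n/σ² = 1/198835.7281 + 3/98489.2689 = (σ² + n·σ₀²)/(σ₀²σ²) = 694996.4532/(198835.7281·98489.2689); posterior variance σₙ² = σ₀²σ²/(σ² + n·σ₀²) = 198835.7281·98489.2689/694996.4532 = 28177.389110.
Predictive variance for one new observation = σₙ² + σ² = 198835.7281·98489.2689/694996.4532 + 98489.2689 = σ²·(σ₀² + 694996.4532)/694996.4532 = 98489.2689·893832.1813/694996.4532 = 126666.658010; SD = √(98489.2689·893832.1813/694996.4532) = 355.9026.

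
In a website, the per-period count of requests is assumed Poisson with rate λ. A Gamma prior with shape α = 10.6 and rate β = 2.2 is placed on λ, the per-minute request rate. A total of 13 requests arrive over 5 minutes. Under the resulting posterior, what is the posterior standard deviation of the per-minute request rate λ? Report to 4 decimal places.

0.6747

With a Gamma(shape α, rate β) prior, the Poisson likelihood is conjugate: the posterior is Gamma(α + ΣXᵢ, β + n).
Posterior: Gamma(α+S, β+n) = Gamma(10.6+13, 2.2+5) = Gamma(23.6, 7.2).
SD = √α/β = √23.6/7.2 = 0.6747.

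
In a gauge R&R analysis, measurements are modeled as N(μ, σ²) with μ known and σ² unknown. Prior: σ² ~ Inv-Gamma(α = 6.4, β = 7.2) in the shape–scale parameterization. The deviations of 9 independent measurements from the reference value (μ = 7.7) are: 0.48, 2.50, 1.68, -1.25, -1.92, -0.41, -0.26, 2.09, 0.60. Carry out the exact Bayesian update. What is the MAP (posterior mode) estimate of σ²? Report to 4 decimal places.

1.4250

With known mean μ and an Inverse-Gamma(α, β) prior on σ², the Normal likelihood is conjugate: posterior is Inv-Gamma(α + n/2, β + Σ(xᵢ−μ)²/2).
Σ(xᵢ−μ)² = (0.48)² + (2.50)² + (1.68)² + (-1.25)² + (-1.92)² + (-0.41)² + (-0.26)² + (2.09)² + (0.60)² = 19.5155.
Posterior: Inv-Gamma(6.4 + 9/2, 7.2 + 19.5155/2) = Inv-Gamma(10.90, 16.95775).
Mode = β/(α+1) = 16.95775/11.90 = 1.4250.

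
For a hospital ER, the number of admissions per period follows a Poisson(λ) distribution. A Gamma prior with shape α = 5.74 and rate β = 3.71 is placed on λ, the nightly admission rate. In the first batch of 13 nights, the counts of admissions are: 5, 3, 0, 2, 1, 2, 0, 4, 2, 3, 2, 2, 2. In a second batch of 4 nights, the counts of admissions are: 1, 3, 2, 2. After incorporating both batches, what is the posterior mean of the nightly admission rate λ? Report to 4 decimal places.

2.0155

With a Gamma(shape α, rate β) prior, the Poisson likelihood is conjugate: the posterior is Gamma(α + ΣXᵢ, β + n).
Batch 1: sum of counts S = 28 over n = 13 nights.
After batch 1: Gamma(α+S, β+n) = Gamma(5.74+28, 3.71+13) = Gamma(33.74, 16.71).
Batch 2: sum of counts S = 8 over n = 4 nights.
After batch 2: Gamma(α+S, β+n) = Gamma(33.74+8, 16.71+4) = Gamma(41.74, 20.71).
Posterior mean = α/β = 41.74/20.71 = 2.0155.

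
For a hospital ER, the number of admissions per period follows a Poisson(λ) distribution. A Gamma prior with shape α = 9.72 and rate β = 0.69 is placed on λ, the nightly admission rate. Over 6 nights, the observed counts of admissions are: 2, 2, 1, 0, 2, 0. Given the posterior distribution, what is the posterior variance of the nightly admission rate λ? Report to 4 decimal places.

0.3736

With a Gamma(shape α, rate β) prior, the Poisson likelihood is conjugate: the posterior is Gamma(α + ΣXᵢ, β + n).
Sum of counts S = 7 over n = 6 nights.
Posterior: Gamma(α+S, β+n) = Gamma(9.72+7, 0.69+6) = Gamma(16.72, 6.69).
Var = α/β² = 16.72/6.69² = 0.3736.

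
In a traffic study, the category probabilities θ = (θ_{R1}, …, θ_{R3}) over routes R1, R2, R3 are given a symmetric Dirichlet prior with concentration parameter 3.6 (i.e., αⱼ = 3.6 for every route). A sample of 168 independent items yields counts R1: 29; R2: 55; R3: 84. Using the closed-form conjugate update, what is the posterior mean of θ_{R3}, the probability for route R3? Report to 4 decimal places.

The Dirichlet prior is conjugate to the Multinomial likelihood: each posterior αⱼ = prior αⱼ + observed count nⱼ.
Posterior concentration: (32.6, 58.6, 87.6), total = 178.8.
E[θ_{R3}|data] = α_{R3}/Σα = 87.6/178.8 = 0.4899.

0.4899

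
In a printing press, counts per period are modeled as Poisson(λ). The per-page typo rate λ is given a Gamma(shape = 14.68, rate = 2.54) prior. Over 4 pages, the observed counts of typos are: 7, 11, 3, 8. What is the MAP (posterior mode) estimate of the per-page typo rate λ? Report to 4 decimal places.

6.5260

With a Gamma(shape α, rate β) prior, the Poisson likelihood is conjugate: the posterior is Gamma(α + ΣXᵢ, β + n).
Sum of counts S = 29 over n = 4 pages.
Posterior: Gamma(α+S, β+n) = Gamma(14.68+29, 2.54+4) = Gamma(43.68, 6.54).
Mode of Gamma(α,β) for α≥1 is (α−1)/β = 42.68/6.54 = 6.5260.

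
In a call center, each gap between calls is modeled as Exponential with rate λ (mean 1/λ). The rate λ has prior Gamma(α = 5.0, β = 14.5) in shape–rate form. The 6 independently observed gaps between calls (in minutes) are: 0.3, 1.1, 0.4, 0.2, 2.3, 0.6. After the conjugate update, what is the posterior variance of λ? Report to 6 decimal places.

With a Gamma(shape α, rate β) prior on the exponential rate λ, the posterior after n observations with total T = Σxᵢ is Gamma(α+n, β+T).
Sum of observations T = 4.9 minutes; n = 6.
Posterior: Gamma(5.0+6, 14.5+4.9) = Gamma(11.0, 19.4).
Var = α/β² = 0.029227.

0.029227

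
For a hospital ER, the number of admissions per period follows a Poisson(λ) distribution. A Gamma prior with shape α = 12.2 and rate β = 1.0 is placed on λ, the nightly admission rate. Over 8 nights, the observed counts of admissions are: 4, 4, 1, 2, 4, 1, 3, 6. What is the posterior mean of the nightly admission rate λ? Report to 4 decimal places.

4.1333

With a Gamma(shape α, rate β) prior, the Poisson likelihood is conjugate: the posterior is Gamma(α + ΣXᵢ, β + n).
Sum of counts S = 25 over n = 8 nights.
Posterior: Gamma(α+S, β+n) = Gamma(12.2+25, 1.0+8) = Gamma(37.2, 9.0).
Posterior mean = α/β = 37.2/9.0 = 4.1333.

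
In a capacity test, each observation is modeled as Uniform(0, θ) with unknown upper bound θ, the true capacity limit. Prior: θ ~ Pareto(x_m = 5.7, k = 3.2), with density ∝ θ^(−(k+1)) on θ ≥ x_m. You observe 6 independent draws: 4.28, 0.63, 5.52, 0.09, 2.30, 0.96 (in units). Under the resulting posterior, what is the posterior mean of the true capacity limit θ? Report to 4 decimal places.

6.3951

A Pareto(scale x_m, shape k) prior on the upper bound θ of Uniform(0, θ) is conjugate: posterior is Pareto(max(x_m, max xᵢ), k + n).
Sample maximum = 5.52; prior scale x_m = 5.7 → posterior scale = max = 5.70.
Posterior shape = 3.2 + 6 = 9.2.
E[θ|data] = k·x_m/(k−1) = 9.2·5.70/8.2 = 6.3951.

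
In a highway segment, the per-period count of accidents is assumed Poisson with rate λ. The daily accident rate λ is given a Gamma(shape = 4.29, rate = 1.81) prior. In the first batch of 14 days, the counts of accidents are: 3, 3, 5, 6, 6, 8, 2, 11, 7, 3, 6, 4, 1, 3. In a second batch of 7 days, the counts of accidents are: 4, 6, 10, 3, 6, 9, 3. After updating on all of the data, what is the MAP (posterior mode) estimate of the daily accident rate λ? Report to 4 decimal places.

With a Gamma(shape α, rate β) prior, the Poisson likelihood is conjugate: the posterior is Gamma(α + ΣXᵢ, β + n).
Batch 1: sum of counts S = 68 over n = 14 days.
After batch 1: Gamma(α+S, β+n) = Gamma(4.29+68, 1.81+14) = Gamma(72.29, 15.81).
Batch 2: sum of counts S = 41 over n = 7 days.
After batch 2: Gamma(α+S, β+n) = Gamma(72.29+41, 15.81+7) = Gamma(113.29, 22.81).
Mode of Gamma(α,β) for α≥1 is (α−1)/β = 112.29/22.81 = 4.9228.

4.9228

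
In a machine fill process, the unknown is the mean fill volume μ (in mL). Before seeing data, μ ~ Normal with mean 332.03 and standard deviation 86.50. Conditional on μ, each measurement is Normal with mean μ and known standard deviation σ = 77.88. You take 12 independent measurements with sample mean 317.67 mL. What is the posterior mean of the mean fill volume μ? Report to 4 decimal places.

318.5787

For Normal data with known variance σ², a Normal(μ₀, σ₀²) prior on μ is conjugate. Posterior precision = 1/σ₀² + n/σ²; posterior mean is the precision-weighted average of μ₀ and x̄.
n·x̄ = 12·317.67 = 3812.04.
σ₀² = 86.50² = 7482.25, σ² = 77.88² = 6065.2944; σ² + n·σ₀² = 6065.2944 + 12·7482.25 = 95852.2944.
Posterior mean = (μ₀/σ₀² + n·x̄/σ²)/(1/σ₀² + n/σ²) = (σ²·μ₀ + σ₀²·n·x̄)/(σ² + n·σ₀²) = (6065.2944·332.03 + 7482.25·3812.04)/95852.2944 = 30536495.989632/95852.2944 = 318.5787.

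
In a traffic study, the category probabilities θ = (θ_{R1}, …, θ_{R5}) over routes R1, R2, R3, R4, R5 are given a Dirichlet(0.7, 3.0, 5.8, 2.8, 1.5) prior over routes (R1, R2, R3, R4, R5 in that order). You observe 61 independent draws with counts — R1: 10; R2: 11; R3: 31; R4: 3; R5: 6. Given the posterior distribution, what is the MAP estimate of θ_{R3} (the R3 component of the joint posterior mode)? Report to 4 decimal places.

The Dirichlet prior is conjugate to the Multinomial likelihood: each posterior αⱼ = prior αⱼ + observed count nⱼ.
Posterior concentration: (10.7, 14.0, 36.8, 5.8, 7.5), total = 74.8.
Joint mode component: (α_{R3}−1)/(Σα−K) = 35.8/69.8 = 0.5129.

0.5129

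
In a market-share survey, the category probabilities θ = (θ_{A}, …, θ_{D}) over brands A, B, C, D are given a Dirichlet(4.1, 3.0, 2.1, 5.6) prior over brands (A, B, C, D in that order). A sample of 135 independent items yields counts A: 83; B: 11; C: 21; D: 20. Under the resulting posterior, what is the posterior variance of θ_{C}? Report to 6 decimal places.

The Dirichlet prior is conjugate to the Multinomial likelihood: each posterior αⱼ = prior αⱼ + observed count nⱼ.
Posterior concentration: (87.1, 14.0, 23.1, 25.6), total = 149.8.
Var[θ_j] = α_j(Σα−α_j)/((Σα)²(Σα+1)) = 23.1·126.7/(149.8²·150.8) = 0.000865.

0.000865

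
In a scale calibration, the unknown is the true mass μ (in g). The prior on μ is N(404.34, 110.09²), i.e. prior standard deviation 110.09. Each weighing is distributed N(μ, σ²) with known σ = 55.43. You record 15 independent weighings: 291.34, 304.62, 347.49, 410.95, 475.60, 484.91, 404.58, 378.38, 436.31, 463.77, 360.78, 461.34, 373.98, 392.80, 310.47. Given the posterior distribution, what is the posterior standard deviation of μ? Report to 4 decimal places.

For Normal data with known variance σ², a Normal(μ₀, σ₀²) prior on μ is conjugate. Posterior precision = 1/σ₀² + n/σ²; posterior mean is the precision-weighted average of μ₀ and x̄.
σ₀² = 110.09² = 12119.8081, σ² = 55.43² = 3072.4849; σ² + n·σ₀² = 3072.4849 + 15·12119.8081 = 184869.6064.
Posterior precision = 1/σ₀² + n/σ² = 1/12119.8081 + 15/3072.4849 = (σ² + n·σ₀²)/(σ₀²σ²) = 184869.6064/(12119.8081·3072.4849); posterior variance σₙ² = σ₀²σ²/(σ² + n·σ₀²) = 12119.8081·3072.4849/184869.6064 = 201.428067.
Posterior SD = √σₙ² = √(12119.8081·3072.4849/184869.6064) = 14.1925.

14.1925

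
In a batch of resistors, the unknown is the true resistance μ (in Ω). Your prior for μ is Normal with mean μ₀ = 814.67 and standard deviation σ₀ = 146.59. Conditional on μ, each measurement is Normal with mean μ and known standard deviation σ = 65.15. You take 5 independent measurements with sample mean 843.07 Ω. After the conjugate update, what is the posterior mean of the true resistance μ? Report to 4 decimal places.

For Normal data with known variance σ², a Normal(μ₀, σ₀²) prior on μ is conjugate. Posterior precision = 1/σ₀² + n/σ²; posterior mean is the precision-weighted average of μ₀ and x̄.
n·x̄ = 5·843.07 = 4215.35.
σ₀² = 146.59² = 21488.6281, σ² = 65.15² = 4244.5225; σ² + n·σ₀² = 4244.5225 + 5·21488.6281 = 111687.663.
Posterior mean = (μ₀/σ₀² + n·x̄/σ²)/(1/σ₀² + n/σ²) = (σ²·μ₀ + σ₀²·n·x̄)/(σ² + n·σ₀²) = (4244.5225·814.67 + 21488.6281·4215.35)/111687.663 = 94039973.60641/111687.663 = 841.9907.

841.9907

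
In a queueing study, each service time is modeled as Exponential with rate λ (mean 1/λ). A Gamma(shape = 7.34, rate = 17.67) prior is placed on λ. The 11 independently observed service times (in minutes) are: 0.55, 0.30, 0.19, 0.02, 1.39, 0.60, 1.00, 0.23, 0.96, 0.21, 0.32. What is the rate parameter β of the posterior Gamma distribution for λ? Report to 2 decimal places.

With a Gamma(shape α, rate β) prior on the exponential rate λ, the posterior after n observations with total T = Σxᵢ is Gamma(α+n, β+T).
Sum of observations T = 5.77 minutes; n = 11.
Posterior: Gamma(7.34+11, 17.67+5.77) = Gamma(18.34, 23.44).
Posterior β = 23.44.

23.44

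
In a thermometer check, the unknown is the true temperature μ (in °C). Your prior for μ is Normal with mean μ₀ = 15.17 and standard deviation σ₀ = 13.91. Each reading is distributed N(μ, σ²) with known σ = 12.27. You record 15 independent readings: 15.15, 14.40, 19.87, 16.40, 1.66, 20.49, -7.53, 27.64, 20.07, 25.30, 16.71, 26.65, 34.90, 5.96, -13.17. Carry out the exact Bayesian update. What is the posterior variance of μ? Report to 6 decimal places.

9.541891

For Normal data with known variance σ², a Normal(μ₀, σ₀²) prior on μ is conjugate. Posterior precision = 1/σ₀² + n/σ²; posterior mean is the precision-weighted average of μ₀ and x̄.
σ₀² = 13.91² = 193.4881, σ² = 12.27² = 150.5529; σ² + n·σ₀² = 150.5529 + 15·193.4881 = 3052.8744.
Posterior precision = 1/σ₀² + n/σ² = 1/193.4881 + 15/150.5529 = (σ² + n·σ₀²)/(σ₀²σ²) = 3052.8744/(193.4881·150.5529); posterior variance σₙ² = σ₀²σ²/(σ² + n·σ₀²) = 193.4881·150.5529/3052.8744 = 9.541891.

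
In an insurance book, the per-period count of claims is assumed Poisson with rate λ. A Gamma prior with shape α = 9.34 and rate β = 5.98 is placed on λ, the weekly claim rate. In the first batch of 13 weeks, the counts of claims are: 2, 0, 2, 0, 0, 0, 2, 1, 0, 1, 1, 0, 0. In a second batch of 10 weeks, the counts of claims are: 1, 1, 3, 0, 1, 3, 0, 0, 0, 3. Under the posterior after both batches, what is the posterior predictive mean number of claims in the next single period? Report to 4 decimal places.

1.0469

With a Gamma(shape α, rate β) prior, the Poisson likelihood is conjugate: the posterior is Gamma(α + ΣXᵢ, β + n).
Batch 1: sum of counts S = 9 over n = 13 weeks.
After batch 1: Gamma(α+S, β+n) = Gamma(9.34+9, 5.98+13) = Gamma(18.34, 18.98).
Batch 2: sum of counts S = 12 over n = 10 weeks.
After batch 2: Gamma(α+S, β+n) = Gamma(18.34+12, 18.98+10) = Gamma(30.34, 28.98).
The predictive distribution for one future period is NegBinom with mean α/β = 1.0469.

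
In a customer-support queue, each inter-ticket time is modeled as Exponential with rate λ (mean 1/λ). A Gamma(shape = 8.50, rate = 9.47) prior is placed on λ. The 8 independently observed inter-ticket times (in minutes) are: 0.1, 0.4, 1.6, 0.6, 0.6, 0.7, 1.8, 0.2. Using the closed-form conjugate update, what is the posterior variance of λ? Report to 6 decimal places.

With a Gamma(shape α, rate β) prior on the exponential rate λ, the posterior after n observations with total T = Σxᵢ is Gamma(α+n, β+T).
Sum of observations T = 6.0 minutes; n = 8.
Posterior: Gamma(8.50+8, 9.47+6.0) = Gamma(16.50, 15.47).
Var = α/β² = 0.068945.

0.068945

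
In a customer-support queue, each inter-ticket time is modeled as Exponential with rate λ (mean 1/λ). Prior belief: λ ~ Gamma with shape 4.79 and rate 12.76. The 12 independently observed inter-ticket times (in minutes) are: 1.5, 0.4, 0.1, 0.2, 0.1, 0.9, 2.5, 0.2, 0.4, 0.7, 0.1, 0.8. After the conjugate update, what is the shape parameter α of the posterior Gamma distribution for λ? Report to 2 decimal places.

16.79

With a Gamma(shape α, rate β) prior on the exponential rate λ, the posterior after n observations with total T = Σxᵢ is Gamma(α+n, β+T).
Sum of observations T = 7.9 minutes; n = 12.
Posterior: Gamma(4.79+12, 12.76+7.9) = Gamma(16.79, 20.66).
Posterior α = 16.79.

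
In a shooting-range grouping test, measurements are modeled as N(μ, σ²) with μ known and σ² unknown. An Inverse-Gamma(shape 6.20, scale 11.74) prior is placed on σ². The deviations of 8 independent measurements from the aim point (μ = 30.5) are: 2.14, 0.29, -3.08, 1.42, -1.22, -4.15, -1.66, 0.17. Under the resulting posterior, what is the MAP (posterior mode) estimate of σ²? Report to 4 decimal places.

2.7295

With known mean μ and an Inverse-Gamma(α, β) prior on σ², the Normal likelihood is conjugate: posterior is Inv-Gamma(α + n/2, β + Σ(xᵢ−μ)²/2).
Σ(xᵢ−μ)² = (2.14)² + (0.29)² + (-3.08)² + (1.42)² + (-1.22)² + (-4.15)² + (-1.66)² + (0.17)² = 37.6619.
Posterior: Inv-Gamma(6.20 + 8/2, 11.74 + 37.6619/2) = Inv-Gamma(10.20, 30.57095).
Mode = β/(α+1) = 30.57095/11.20 = 2.7295.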